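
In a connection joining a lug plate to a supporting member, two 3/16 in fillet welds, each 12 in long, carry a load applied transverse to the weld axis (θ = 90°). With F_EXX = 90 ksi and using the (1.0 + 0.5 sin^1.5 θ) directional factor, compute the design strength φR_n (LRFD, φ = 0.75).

t_e = 0.707 × 0.1875 = 0.1326 in; A_we = 0.1326 × 24 = 3.181 in².
Directional factor: 1.0 + 0.5 sin^1.5(90°) = 1.5.
F_nw = 0.6 × 90 × 1.5 = 81 ksi.
φR_n = 0.75 × 81 × 3.181 = 193.3 kip.

φR_n ≈ 193 kip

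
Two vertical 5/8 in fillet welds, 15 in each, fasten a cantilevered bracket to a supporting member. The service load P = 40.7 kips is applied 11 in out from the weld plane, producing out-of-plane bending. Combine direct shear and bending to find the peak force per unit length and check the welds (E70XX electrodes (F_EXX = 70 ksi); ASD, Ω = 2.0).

L_w = 2 × 15 = 30 in; section modulus (unit throat) S = 2 × L²/6 = 75 in².
Direct shear f_v = P/L_w = 40.7/30 = 1.357 kip/in.
Moment M = P × e = 40.7 × 11 = 447.7 kip·in; bending f_b = M/S = 5.969 kip/in.
f_max = √(f_v² + f_b²) = √(1.357² + 5.969²) = 6.122 kip/in.
r_n/Ω = (1/2.0) × 0.6 × 70 × (0.707 × 0.625) = 9.279 kip/in → adequate.

f_max ≈ 6.12 kip/in; adequate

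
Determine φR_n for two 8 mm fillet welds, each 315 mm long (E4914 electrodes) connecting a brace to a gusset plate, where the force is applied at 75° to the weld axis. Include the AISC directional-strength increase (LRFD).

E49XX → F_EXX = 490 MPa.
t_e = 0.707 × 8 = 5.656 mm; A_we = 5.656 × 630 = 3563 mm².
Directional factor: 1.0 + 0.5 sin^1.5(75°) = 1.475.
F_nw = 0.6 × 490 × 1.475 = 433.6 MPa.
φR_n = 0.75 × 433.6 × 3563 × 10⁻³ = 1159 kN.

φR_n ≈ 1160 kN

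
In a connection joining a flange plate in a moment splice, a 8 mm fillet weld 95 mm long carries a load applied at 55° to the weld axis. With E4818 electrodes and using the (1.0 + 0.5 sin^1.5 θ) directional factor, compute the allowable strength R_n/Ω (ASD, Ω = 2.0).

R_n/Ω ≈ 106 kN

E48XX → F_EXX = 480 MPa.
t_e = 0.707 × 8 = 5.656 mm; A_we = 5.656 × 95 = 537.3 mm².
Directional factor: 1.0 + 0.5 sin^1.5(55°) = 1.371.
F_nw = 0.6 × 480 × 1.371 = 394.8 MPa.
R_n/Ω = (394.8 × 537.3) / 2.0 × 10⁻³ = 106.1 kN.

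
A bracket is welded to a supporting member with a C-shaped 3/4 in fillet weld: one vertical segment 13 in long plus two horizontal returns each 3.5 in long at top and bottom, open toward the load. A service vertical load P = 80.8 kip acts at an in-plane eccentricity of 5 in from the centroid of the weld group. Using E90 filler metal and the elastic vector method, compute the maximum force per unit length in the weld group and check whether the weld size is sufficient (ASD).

E90XX → F_EXX = 90 ksi.
Total weld length L_w = 20 in. Treat welds as unit-width lines.
Centroid: x̄ = 2×3.5×1.75 / 20 = 0.6125 in from the vertical weld.
Polar moment about centroid: J = I_x + I_y = [13³/12 + 2×3.5×6.5²] + [13×0.6125² + 2(3.5³/12 + 3.5×1.137²)] = 499.9 in³.
Direct shear f_v = P/L_w = 80.8 / 20 = 4.04 kip/in (vertical).
Torsion M = P·e = 80.8 × 5 = 404 kip·in.
Critical point at (x, y) = (2.888, 6.5) from centroid. f_tx = M·y/J = 5.253 kip/in; f_ty = M·x/J = 2.334 kip/in.
Resultant f_max = √[f_tx² + (f_v + f_ty)²] = √[5.253² + (4.04 + 2.334)²] = 8.259 kip/in.
Capacity per unit length: r_n/Ω = (1/2.0) × 0.6 × 90 × (0.707 × 0.75) = 14.32 kip/in.
8.259 ≤ 14.32 → adequate.

f_max ≈ 8.26 kip/in; adequate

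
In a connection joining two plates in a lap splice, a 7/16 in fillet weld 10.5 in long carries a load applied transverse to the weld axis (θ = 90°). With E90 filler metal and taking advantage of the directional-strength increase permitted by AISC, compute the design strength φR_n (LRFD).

φR_n ≈ 197 kips

E90XX → F_EXX = 90 ksi.
t_e = 0.707 × 0.4375 = 0.3093 in; A_we = 0.3093 × 10.5 = 3.248 in².
Directional factor: 1.0 + 0.5 sin^1.5(90°) = 1.5.
F_nw = 0.6 × 90 × 1.5 = 81 ksi.
φR_n = 0.75 × 81 × 3.248 = 197.3 kips.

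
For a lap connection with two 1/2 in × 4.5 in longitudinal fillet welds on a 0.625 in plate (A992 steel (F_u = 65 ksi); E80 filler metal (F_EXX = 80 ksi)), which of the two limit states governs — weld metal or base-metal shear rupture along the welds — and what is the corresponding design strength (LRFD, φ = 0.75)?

φR_n ≈ 115 kip (weld metal governs)

t_e = 0.707 × 0.5 = 0.3535 in; L = 9 in.
Weld metal: φR_n = 0.75 × 0.6 × 80 × 0.3535 × 9 = 114.5 kip.
Base metal (shear rupture): φR_n = 0.75 × 0.6 × 65 × 0.625 × 9 = 164.5 kip.
Governing: weld metal.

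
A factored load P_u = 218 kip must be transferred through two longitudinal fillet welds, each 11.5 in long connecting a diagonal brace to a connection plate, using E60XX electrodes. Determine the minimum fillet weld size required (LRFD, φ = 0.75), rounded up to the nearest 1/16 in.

w = 1/2 in

E60XX → F_EXX = 60 ksi.
Total weld length L = 23 in.
Required throat t_e = P_u / (φ × 0.6 F_EXX × L) = 218 / (0.75 × 0.6 × 60 × 23) = 0.351 in.
Required leg w = t_e / 0.707 = 0.4965 in → use 1/2 in.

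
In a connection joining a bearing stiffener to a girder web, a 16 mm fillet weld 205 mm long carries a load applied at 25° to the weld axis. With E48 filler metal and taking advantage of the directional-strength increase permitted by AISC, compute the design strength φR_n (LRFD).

E48XX → F_EXX = 480 MPa.
t_e = 0.707 × 16 = 11.31 mm; A_we = 11.31 × 205 = 2319 mm².
Directional factor: 1.0 + 0.5 sin^1.5(25°) = 1.137.
F_nw = 0.6 × 480 × 1.137 = 327.6 MPa.
φR_n = 0.75 × 327.6 × 2319 × 10⁻³ = 569.7 kN.

φR_n ≈ 570 kN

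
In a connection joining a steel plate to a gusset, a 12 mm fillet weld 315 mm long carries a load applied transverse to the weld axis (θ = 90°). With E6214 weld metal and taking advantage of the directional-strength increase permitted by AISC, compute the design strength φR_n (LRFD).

φR_n ≈ 1120 kN

E62XX → F_EXX = 620 MPa.
t_e = 0.707 × 12 = 8.484 mm; A_we = 8.484 × 315 = 2672 mm².
Directional factor: 1.0 + 0.5 sin^1.5(90°) = 1.5.
F_nw = 0.6 × 620 × 1.5 = 558 MPa.
φR_n = 0.75 × 558 × 2672 × 10⁻³ = 1118 kN.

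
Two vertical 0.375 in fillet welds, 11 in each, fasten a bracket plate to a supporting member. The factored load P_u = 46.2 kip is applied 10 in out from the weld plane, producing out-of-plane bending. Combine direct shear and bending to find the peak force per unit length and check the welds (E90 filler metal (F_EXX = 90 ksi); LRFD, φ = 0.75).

f_max ≈ 11.6 kip/in; NOT adequate

L_w = 2 × 11 = 22 in; section modulus (unit throat) S = 2 × L²/6 = 40.33 in².
Direct shear f_v = P/L_w = 46.2/22 = 2.1 kip/in.
Moment M = P × e = 46.2 × 10 = 462 kip·in; bending f_b = M/S = 11.45 kip/in.
f_max = √(f_v² + f_b²) = √(2.1² + 11.45²) = 11.65 kip/in.
φr_n = 0.75 × 0.6 × 90 × (0.707 × 0.375) = 10.74 kip/in → NOT adequate.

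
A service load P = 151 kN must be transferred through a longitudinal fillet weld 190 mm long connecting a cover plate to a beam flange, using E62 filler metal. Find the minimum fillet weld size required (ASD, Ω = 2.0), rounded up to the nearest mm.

E62XX → F_EXX = 620 MPa.
Total weld length L = 190 mm.
Required throat t_e = P × Ω / (0.6 F_EXX × L) = 151 × 2.0 / (0.6 × 620 × 190 × 10⁻³) = 4.273 mm.
Required leg w = t_e / 0.707 = 6.044 mm → use 7 mm.

w = 7 mm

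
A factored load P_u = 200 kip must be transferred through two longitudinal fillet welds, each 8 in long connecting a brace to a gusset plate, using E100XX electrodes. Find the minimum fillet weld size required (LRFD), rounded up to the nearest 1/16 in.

E100XX → F_EXX = 100 ksi.
Total weld length L = 16 in.
Required throat t_e = P_u / (φ × 0.6 F_EXX × L) = 200 / (0.75 × 0.6 × 100 × 16) = 0.2778 in.
Required leg w = t_e / 0.707 = 0.3929 in → use 7/16 in.

w = 7/16 in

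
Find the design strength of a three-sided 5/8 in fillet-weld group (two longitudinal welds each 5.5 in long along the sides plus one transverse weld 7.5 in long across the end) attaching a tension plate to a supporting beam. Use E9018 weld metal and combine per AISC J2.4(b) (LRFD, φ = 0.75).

E90XX → F_EXX = 90 ksi.
t_e = 0.707 × 0.625 = 0.4419 in.
R_nwl = 0.6 × 90 × 0.4419 × 11 = 262.5 kip (longitudinal, 2 welds).
R_nwt = 0.6 × 90 × 0.4419 × 7.5 = 179 kip (transverse, base value).
(i) R_nwl + R_nwt = 441.4 kip; (ii) 0.85 R_nwl + 1.5 R_nwt = 491.5 kip.
R_n = max = 491.5 kip [governs: (ii)]; φR_n = 368.7 kip.

φR_n ≈ 369 kip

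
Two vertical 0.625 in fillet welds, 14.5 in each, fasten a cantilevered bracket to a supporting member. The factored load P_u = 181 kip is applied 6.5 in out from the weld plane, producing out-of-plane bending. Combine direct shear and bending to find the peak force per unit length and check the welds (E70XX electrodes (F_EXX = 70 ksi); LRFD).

L_w = 2 × 14.5 = 29 in; section modulus (unit throat) S = 2 × L²/6 = 70.08 in².
Direct shear f_v = P/L_w = 181/29 = 6.241 kip/in.
Moment M = P × e = 181 × 6.5 = 1176.5 kip·in; bending f_b = M/S = 16.79 kip/in.
f_max = √(f_v² + f_b²) = √(6.241² + 16.79²) = 17.91 kip/in.
φr_n = 0.75 × 0.6 × 70 × (0.707 × 0.625) = 13.92 kip/in → NOT adequate.

f_max ≈ 17.9 kip/in; NOT adequate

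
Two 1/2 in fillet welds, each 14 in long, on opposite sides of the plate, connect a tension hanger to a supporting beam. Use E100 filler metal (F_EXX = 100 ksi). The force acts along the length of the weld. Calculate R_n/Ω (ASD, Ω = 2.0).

R_n/Ω ≈ 297 kips

Effective throat t_e = 0.707 × 0.5 = 0.3535 in.
Total length L = 28 in; A_we = 0.3535 × 28 = 9.898 in².
F_nw = 0.6 F_EXX = 0.6 × 100 = 60 ksi.
R_n = 60 × 9.898 = 593.9 kips; R_n/Ω = 593.9/2.0 = 296.9 kips.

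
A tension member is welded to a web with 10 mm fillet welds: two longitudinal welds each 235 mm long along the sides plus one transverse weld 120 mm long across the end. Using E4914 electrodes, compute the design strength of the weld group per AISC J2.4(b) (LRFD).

E49XX → F_EXX = 490 MPa.
t_e = 0.707 × 10 = 7.07 mm.
R_nwl = 0.6 × 490 × 7.07 × 470 × 10⁻³ = 976.9 kN (longitudinal, 2 welds).
R_nwt = 0.6 × 490 × 7.07 × 120 × 10⁻³ = 249.4 kN (transverse, base value).
(i) R_nwl + R_nwt = 1226 kN; (ii) 0.85 R_nwl + 1.5 R_nwt = 1205 kN.
R_n = max = 1226 kN [governs: (i)]; φR_n = 919.8 kN.

φR_n ≈ 920 kN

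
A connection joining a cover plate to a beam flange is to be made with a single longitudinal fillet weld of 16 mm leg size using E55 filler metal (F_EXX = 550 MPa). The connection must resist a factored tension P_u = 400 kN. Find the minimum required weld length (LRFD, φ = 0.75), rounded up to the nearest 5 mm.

Throat t_e = 0.707 × 16 = 11.31 mm.
φr_n = 0.75 × 0.6 × 550 × 11.31 × 10⁻³ = 2.8 kN/mm.
L_req = P_u / φr_n = 400 / 2.8 = 142.9 mm total.
Round up → use L = 145 mm.

L = 145 mm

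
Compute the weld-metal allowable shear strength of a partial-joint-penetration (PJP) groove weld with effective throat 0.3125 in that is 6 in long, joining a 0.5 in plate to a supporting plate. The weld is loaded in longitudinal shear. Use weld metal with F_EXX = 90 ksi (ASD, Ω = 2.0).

R_n/Ω ≈ 50.6 kips

Effective throat (given) t_e = 0.3125 in.
A_we = 0.3125 × 6 = 1.875 in².
F_nw = 0.6 F_EXX = 54 ksi.
R_n/Ω = (54 × 1.875) / 2.0 = 50.62 kips.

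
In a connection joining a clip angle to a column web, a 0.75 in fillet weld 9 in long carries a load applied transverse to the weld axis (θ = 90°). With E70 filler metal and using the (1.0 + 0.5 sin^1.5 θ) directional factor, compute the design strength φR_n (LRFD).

φR_n ≈ 225 kips

E70XX → F_EXX = 70 ksi.
t_e = 0.707 × 0.75 = 0.5302 in; A_we = 0.5302 × 9 = 4.772 in².
Directional factor: 1.0 + 0.5 sin^1.5(90°) = 1.5.
F_nw = 0.6 × 70 × 1.5 = 63 ksi.
φR_n = 0.75 × 63 × 4.772 = 225.5 kips.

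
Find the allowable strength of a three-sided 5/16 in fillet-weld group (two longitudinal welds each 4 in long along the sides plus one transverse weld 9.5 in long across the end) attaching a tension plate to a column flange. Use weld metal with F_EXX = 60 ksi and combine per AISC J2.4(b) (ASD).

t_e = 0.707 × 0.3125 = 0.2209 in.
R_nwl = 0.6 × 60 × 0.2209 × 8 = 63.63 kip (longitudinal, 2 welds).
R_nwt = 0.6 × 60 × 0.2209 × 9.5 = 75.56 kip (transverse, base value).
(i) R_nwl + R_nwt = 139.2 kip; (ii) 0.85 R_nwl + 1.5 R_nwt = 167.4 kip.
R_n = max = 167.4 kip [governs: (ii)]; R_n/Ω = 83.71 kip.

R_n/Ω ≈ 83.7 kip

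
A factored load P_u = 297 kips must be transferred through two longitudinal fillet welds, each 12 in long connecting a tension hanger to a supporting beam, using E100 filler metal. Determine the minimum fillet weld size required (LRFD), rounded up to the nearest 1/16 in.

w = 7/16 in

E100XX → F_EXX = 100 ksi.
Total weld length L = 24 in.
Required throat t_e = P_u / (φ × 0.6 F_EXX × L) = 297 / (0.75 × 0.6 × 100 × 24) = 0.275 in.
Required leg w = t_e / 0.707 = 0.389 in → use 7/16 in.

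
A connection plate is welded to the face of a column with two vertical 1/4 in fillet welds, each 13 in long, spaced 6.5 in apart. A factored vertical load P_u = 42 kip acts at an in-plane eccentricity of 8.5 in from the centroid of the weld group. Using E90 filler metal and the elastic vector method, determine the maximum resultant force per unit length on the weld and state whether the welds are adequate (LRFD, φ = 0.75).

f_max ≈ 4.99 kip/in; adequate

E90XX → F_EXX = 90 ksi.
Total weld length L_w = 26 in. Treat welds as unit-width lines.
Polar moment about centroid: J = 2[d³/12 + d(b/2)²] = 2[13³/12 + 13×3.25²] = 640.8 in³.
Direct shear f_v = P/L_w = 42 / 26 = 1.615 kip/in (vertical).
Torsion M = P·e = 42 × 8.5 = 357 kip·in.
Critical point at (x, y) = (3.25, 6.5) from centroid. f_tx = M·y/J = 3.621 kip/in; f_ty = M·x/J = 1.811 kip/in.
Resultant f_max = √[f_tx² + (f_v + f_ty)²] = √[3.621² + (1.615 + 1.811)²] = 4.985 kip/in.
Capacity per unit length: φr_n = 0.75 × 0.6 × 90 × (0.707 × 0.25) = 7.158 kip/in.
4.985 ≤ 7.158 → adequate.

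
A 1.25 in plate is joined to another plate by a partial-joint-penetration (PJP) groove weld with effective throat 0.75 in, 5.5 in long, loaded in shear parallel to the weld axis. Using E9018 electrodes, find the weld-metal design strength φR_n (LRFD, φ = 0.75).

E90XX → F_EXX = 90 ksi.
Effective throat (given) t_e = 0.75 in.
A_we = 0.75 × 5.5 = 4.125 in².
F_nw = 0.6 F_EXX = 54 ksi.
φR_n = 0.75 × 54 × 4.125 = 167.1 kip.

φR_n ≈ 167 kip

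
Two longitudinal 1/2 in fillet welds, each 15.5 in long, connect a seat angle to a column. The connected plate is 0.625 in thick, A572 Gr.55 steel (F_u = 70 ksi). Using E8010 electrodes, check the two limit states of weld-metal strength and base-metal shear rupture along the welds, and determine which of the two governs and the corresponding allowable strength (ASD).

E80XX → F_EXX = 80 ksi.
t_e = 0.707 × 0.5 = 0.3535 in; L = 31 in.
Weld metal: R_n/Ω = (1/2.0) × 0.6 × 80 × 0.3535 × 31 = 263 kip.
Base metal (shear rupture): R_n/Ω = (1/2.0) × 0.6 × 70 × 0.625 × 31 = 406.9 kip.
Governing: weld metal.

R_n/Ω ≈ 263 kip (weld metal governs)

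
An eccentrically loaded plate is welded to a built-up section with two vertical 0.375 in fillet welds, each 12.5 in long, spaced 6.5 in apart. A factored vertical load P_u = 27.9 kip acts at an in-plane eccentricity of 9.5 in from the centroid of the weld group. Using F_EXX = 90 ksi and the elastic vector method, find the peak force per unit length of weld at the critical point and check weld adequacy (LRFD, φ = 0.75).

f_max ≈ 3.81 kip/in; adequate

Total weld length L_w = 25 in. Treat welds as unit-width lines.
Polar moment about centroid: J = 2[d³/12 + d(b/2)²] = 2[12.5³/12 + 12.5×3.25²] = 589.6 in³.
Direct shear f_v = P/L_w = 27.9 / 25 = 1.116 kip/in (vertical).
Torsion M = P·e = 27.9 × 9.5 = 265.05 kip·in.
Critical point at (x, y) = (3.25, 6.25) from centroid. f_tx = M·y/J = 2.81 kip/in; f_ty = M·x/J = 1.461 kip/in.
Resultant f_max = √[f_tx² + (f_v + f_ty)²] = √[2.81² + (1.116 + 1.461)²] = 3.813 kip/in.
Capacity per unit length: φr_n = 0.75 × 0.6 × 90 × (0.707 × 0.375) = 10.74 kip/in.
3.813 ≤ 10.74 → adequate.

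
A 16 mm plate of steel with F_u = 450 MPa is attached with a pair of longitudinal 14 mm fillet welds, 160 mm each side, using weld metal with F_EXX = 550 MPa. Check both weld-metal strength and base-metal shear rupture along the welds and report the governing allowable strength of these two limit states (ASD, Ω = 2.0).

t_e = 0.707 × 14 = 9.898 mm; L = 320 mm.
Weld metal: R_n/Ω = (1/2.0) × 0.6 × 550 × 9.898 × 320 × 10⁻³ = 522.6 kN.
Base metal (shear rupture): R_n/Ω = (1/2.0) × 0.6 × 450 × 16 × 320 × 10⁻³ = 691.2 kN.
Governing: weld metal.

R_n/Ω ≈ 523 kN (weld metal governs)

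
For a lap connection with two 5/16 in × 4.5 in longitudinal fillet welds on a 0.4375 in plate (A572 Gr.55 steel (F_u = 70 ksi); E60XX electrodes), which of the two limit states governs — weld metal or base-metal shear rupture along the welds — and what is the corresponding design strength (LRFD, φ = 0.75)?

E60XX → F_EXX = 60 ksi.
t_e = 0.707 × 0.3125 = 0.2209 in; L = 9 in.
Weld metal: φR_n = 0.75 × 0.6 × 60 × 0.2209 × 9 = 53.69 kip.
Base metal (shear rupture): φR_n = 0.75 × 0.6 × 70 × 0.4375 × 9 = 124 kip.
Governing: weld metal.

φR_n ≈ 53.7 kip (weld metal governs)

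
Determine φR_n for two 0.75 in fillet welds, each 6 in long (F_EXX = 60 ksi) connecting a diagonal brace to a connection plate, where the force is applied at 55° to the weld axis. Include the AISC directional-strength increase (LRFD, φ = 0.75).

φR_n ≈ 235 kips

t_e = 0.707 × 0.75 = 0.5302 in; A_we = 0.5302 × 12 = 6.363 in².
Directional factor: 1.0 + 0.5 sin^1.5(55°) = 1.371.
F_nw = 0.6 × 60 × 1.371 = 49.35 ksi.
φR_n = 0.75 × 49.35 × 6.363 = 235.5 kips.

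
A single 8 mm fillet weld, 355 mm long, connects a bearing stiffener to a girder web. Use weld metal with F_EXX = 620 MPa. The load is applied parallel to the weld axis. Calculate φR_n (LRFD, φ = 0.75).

φR_n ≈ 560 kN

Effective throat t_e = 0.707 × 8 = 5.656 mm.
Total length L = 355 mm; A_we = 5.656 × 355 = 2008 mm².
F_nw = 0.6 F_EXX = 0.6 × 620 = 372 MPa.
φR_n = 0.75 × 372 × 2008 × 10⁻³ = 560.2 kN.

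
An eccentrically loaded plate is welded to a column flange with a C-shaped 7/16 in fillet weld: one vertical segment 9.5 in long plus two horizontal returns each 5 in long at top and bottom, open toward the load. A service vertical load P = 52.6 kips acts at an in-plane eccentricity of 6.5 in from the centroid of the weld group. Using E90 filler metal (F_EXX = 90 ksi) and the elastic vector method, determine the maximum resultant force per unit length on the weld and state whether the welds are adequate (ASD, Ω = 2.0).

Total weld length L_w = 19.5 in. Treat welds as unit-width lines.
Centroid: x̄ = 2×5×2.5 / 19.5 = 1.282 in from the vertical weld.
Polar moment about centroid: J = I_x + I_y = [9.5³/12 + 2×5×4.75²] + [9.5×1.282² + 2(5³/12 + 5×1.218²)] = 348.4 in³.
Direct shear f_v = P/L_w = 52.6 / 19.5 = 2.697 kip/in (vertical).
Torsion M = P·e = 52.6 × 6.5 = 341.9 kip·in.
Critical point at (x, y) = (3.718, 4.75) from centroid. f_tx = M·y/J = 4.662 kip/in; f_ty = M·x/J = 3.649 kip/in.
Resultant f_max = √[f_tx² + (f_v + f_ty)²] = √[4.662² + (2.697 + 3.649)²] = 7.875 kip/in.
Capacity per unit length: r_n/Ω = (1/2.0) × 0.6 × 90 × (0.707 × 0.4375) = 8.351 kip/in.
7.875 ≤ 8.351 → adequate.

f_max ≈ 7.87 kip/in; adequate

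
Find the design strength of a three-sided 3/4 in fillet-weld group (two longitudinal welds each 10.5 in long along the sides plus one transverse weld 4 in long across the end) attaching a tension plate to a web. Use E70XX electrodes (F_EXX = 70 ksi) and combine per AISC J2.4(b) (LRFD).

t_e = 0.707 × 0.75 = 0.5302 in.
R_nwl = 0.6 × 70 × 0.5302 × 21 = 467.7 kips (longitudinal, 2 welds).
R_nwt = 0.6 × 70 × 0.5302 × 4 = 89.08 kips (transverse, base value).
(i) R_nwl + R_nwt = 556.8 kips; (ii) 0.85 R_nwl + 1.5 R_nwt = 531.2 kips.
R_n = max = 556.8 kips [governs: (i)]; φR_n = 417.6 kips.

φR_n ≈ 418 kips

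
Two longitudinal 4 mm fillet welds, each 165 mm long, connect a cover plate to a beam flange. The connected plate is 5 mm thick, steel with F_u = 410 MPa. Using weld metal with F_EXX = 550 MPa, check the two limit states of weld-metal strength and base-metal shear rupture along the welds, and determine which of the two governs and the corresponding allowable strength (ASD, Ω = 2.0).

t_e = 0.707 × 4 = 2.828 mm; L = 330 mm.
Weld metal: R_n/Ω = (1/2.0) × 0.6 × 550 × 2.828 × 330 × 10⁻³ = 154 kN.
Base metal (shear rupture): R_n/Ω = (1/2.0) × 0.6 × 410 × 5 × 330 × 10⁻³ = 203 kN.
Governing: weld metal.

R_n/Ω ≈ 154 kN (weld metal governs)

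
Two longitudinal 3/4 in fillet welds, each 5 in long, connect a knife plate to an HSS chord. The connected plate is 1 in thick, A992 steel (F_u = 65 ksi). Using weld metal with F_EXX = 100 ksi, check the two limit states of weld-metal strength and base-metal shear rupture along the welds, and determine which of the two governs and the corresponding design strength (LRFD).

φR_n ≈ 239 kips (weld metal governs)

t_e = 0.707 × 0.75 = 0.5302 in; L = 10 in.
Weld metal: φR_n = 0.75 × 0.6 × 100 × 0.5302 × 10 = 238.6 kips.
Base metal (shear rupture): φR_n = 0.75 × 0.6 × 65 × 1 × 10 = 292.5 kips.
Governing: weld metal.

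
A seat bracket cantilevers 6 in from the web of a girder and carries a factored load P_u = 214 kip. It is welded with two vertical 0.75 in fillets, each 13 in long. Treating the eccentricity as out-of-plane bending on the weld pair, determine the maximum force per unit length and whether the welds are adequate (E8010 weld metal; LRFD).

f_max ≈ 24.2 kip/in; NOT adequate

E80XX → F_EXX = 80 ksi.
L_w = 2 × 13 = 26 in; section modulus (unit throat) S = 2 × L²/6 = 56.33 in².
Direct shear f_v = P/L_w = 214/26 = 8.231 kip/in.
Moment M = P × e = 214 × 6 = 1284 kip·in; bending f_b = M/S = 22.79 kip/in.
f_max = √(f_v² + f_b²) = √(8.231² + 22.79²) = 24.23 kip/in.
φr_n = 0.75 × 0.6 × 80 × (0.707 × 0.75) = 19.09 kip/in → NOT adequate.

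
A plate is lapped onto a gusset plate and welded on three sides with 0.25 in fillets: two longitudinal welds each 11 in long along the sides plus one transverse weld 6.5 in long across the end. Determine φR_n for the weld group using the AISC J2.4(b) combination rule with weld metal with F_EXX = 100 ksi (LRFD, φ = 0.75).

φR_n ≈ 227 kips

t_e = 0.707 × 0.25 = 0.1767 in.
R_nwl = 0.6 × 100 × 0.1767 × 22 = 233.3 kips (longitudinal, 2 welds).
R_nwt = 0.6 × 100 × 0.1767 × 6.5 = 68.93 kips (transverse, base value).
(i) R_nwl + R_nwt = 302.2 kips; (ii) 0.85 R_nwl + 1.5 R_nwt = 301.7 kips.
R_n = max = 302.2 kips [governs: (i)]; φR_n = 226.7 kips.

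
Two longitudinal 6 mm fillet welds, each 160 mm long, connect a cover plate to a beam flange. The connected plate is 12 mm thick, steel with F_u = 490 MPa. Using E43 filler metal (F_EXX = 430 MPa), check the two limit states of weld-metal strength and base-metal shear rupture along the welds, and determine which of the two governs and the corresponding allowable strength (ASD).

t_e = 0.707 × 6 = 4.242 mm; L = 320 mm.
Weld metal: R_n/Ω = (1/2.0) × 0.6 × 430 × 4.242 × 320 × 10⁻³ = 175.1 kN.
Base metal (shear rupture): R_n/Ω = (1/2.0) × 0.6 × 490 × 12 × 320 × 10⁻³ = 564.5 kN.
Governing: weld metal.

R_n/Ω ≈ 175 kN (weld metal governs)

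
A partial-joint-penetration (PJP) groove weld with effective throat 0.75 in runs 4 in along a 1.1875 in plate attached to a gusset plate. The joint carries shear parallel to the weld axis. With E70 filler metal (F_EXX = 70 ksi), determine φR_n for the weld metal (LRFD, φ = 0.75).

Effective throat (given) t_e = 0.75 in.
A_we = 0.75 × 4 = 3 in².
F_nw = 0.6 F_EXX = 42 ksi.
φR_n = 0.75 × 42 × 3 = 94.5 kips.

φR_n ≈ 94.5 kips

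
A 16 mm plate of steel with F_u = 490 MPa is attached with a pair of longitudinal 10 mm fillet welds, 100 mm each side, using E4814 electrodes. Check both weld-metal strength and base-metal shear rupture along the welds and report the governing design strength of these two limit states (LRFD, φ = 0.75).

E48XX → F_EXX = 480 MPa.
t_e = 0.707 × 10 = 7.07 mm; L = 200 mm.
Weld metal: φR_n = 0.75 × 0.6 × 480 × 7.07 × 200 × 10⁻³ = 305.4 kN.
Base metal (shear rupture): φR_n = 0.75 × 0.6 × 490 × 16 × 200 × 10⁻³ = 705.6 kN.
Governing: weld metal.

φR_n ≈ 305 kN (weld metal governs)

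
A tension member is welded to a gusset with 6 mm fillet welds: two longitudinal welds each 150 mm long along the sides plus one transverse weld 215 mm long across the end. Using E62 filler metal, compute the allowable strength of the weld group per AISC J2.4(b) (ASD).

R_n/Ω ≈ 456 kN

E62XX → F_EXX = 620 MPa.
t_e = 0.707 × 6 = 4.242 mm.
R_nwl = 0.6 × 620 × 4.242 × 300 × 10⁻³ = 473.4 kN (longitudinal, 2 welds).
R_nwt = 0.6 × 620 × 4.242 × 215 × 10⁻³ = 339.3 kN (transverse, base value).
(i) R_nwl + R_nwt = 812.7 kN; (ii) 0.85 R_nwl + 1.5 R_nwt = 911.3 kN.
R_n = max = 911.3 kN [governs: (ii)]; R_n/Ω = 455.7 kN.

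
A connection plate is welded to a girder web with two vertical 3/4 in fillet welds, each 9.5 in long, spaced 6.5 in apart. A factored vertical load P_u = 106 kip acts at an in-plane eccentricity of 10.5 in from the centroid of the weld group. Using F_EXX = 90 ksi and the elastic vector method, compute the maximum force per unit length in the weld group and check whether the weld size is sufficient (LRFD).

f_max ≈ 22.3 kip/in; NOT adequate

Total weld length L_w = 19 in. Treat welds as unit-width lines.
Polar moment about centroid: J = 2[d³/12 + d(b/2)²] = 2[9.5³/12 + 9.5×3.25²] = 343.6 in³.
Direct shear f_v = P/L_w = 106 / 19 = 5.579 kip/in (vertical).
Torsion M = P·e = 106 × 10.5 = 1113 kip·in.
Critical point at (x, y) = (3.25, 4.75) from centroid. f_tx = M·y/J = 15.39 kip/in; f_ty = M·x/J = 10.53 kip/in.
Resultant f_max = √[f_tx² + (f_v + f_ty)²] = √[15.39² + (5.579 + 10.53)²] = 22.28 kip/in.
Capacity per unit length: φr_n = 0.75 × 0.6 × 90 × (0.707 × 0.75) = 21.48 kip/in.
22.28 > 21.48 → NOT adequate.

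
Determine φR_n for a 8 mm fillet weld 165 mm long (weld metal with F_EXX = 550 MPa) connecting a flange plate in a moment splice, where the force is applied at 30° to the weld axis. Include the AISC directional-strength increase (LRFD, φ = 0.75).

φR_n ≈ 272 kN

t_e = 0.707 × 8 = 5.656 mm; A_we = 5.656 × 165 = 933.2 mm².
Directional factor: 1.0 + 0.5 sin^1.5(30°) = 1.177.
F_nw = 0.6 × 550 × 1.177 = 388.3 MPa.
φR_n = 0.75 × 388.3 × 933.2 × 10⁻³ = 271.8 kN.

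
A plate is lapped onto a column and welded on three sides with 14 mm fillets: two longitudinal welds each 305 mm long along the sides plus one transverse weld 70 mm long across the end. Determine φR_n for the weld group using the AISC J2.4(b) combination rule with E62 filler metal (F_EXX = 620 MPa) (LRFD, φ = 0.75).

t_e = 0.707 × 14 = 9.898 mm.
R_nwl = 0.6 × 620 × 9.898 × 610 × 10⁻³ = 2246 kN (longitudinal, 2 welds).
R_nwt = 0.6 × 620 × 9.898 × 70 × 10⁻³ = 257.7 kN (transverse, base value).
(i) R_nwl + R_nwt = 2504 kN; (ii) 0.85 R_nwl + 1.5 R_nwt = 2296 kN.
R_n = max = 2504 kN [governs: (i)]; φR_n = 1878 kN.

φR_n ≈ 1880 kN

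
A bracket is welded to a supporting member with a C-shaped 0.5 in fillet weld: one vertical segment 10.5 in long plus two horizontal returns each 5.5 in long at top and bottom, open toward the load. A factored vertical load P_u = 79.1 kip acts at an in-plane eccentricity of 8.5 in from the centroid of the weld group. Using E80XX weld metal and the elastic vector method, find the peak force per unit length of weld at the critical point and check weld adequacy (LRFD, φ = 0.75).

E80XX → F_EXX = 80 ksi.
Total weld length L_w = 21.5 in. Treat welds as unit-width lines.
Centroid: x̄ = 2×5.5×2.75 / 21.5 = 1.407 in from the vertical weld.
Polar moment about centroid: J = I_x + I_y = [10.5³/12 + 2×5.5×5.25²] + [10.5×1.407² + 2(5.5³/12 + 5.5×1.343²)] = 468 in³.
Direct shear f_v = P/L_w = 79.1 / 21.5 = 3.679 kip/in (vertical).
Torsion M = P·e = 79.1 × 8.5 = 672.35 kip·in.
Critical point at (x, y) = (4.093, 5.25) from centroid. f_tx = M·y/J = 7.542 kip/in; f_ty = M·x/J = 5.88 kip/in.
Resultant f_max = √[f_tx² + (f_v + f_ty)²] = √[7.542² + (3.679 + 5.88)²] = 12.18 kip/in.
Capacity per unit length: φr_n = 0.75 × 0.6 × 80 × (0.707 × 0.5) = 12.73 kip/in.
12.18 ≤ 12.73 → adequate.

f_max ≈ 12.2 kip/in; adequate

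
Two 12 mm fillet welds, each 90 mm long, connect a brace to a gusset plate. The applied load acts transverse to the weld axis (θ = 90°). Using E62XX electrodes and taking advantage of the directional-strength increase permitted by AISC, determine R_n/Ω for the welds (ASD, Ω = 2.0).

R_n/Ω ≈ 426 kN

E62XX → F_EXX = 620 MPa.
t_e = 0.707 × 12 = 8.484 mm; A_we = 8.484 × 180 = 1527 mm².
Directional factor: 1.0 + 0.5 sin^1.5(90°) = 1.5.
F_nw = 0.6 × 620 × 1.5 = 558 MPa.
R_n/Ω = (558 × 1527) / 2.0 × 10⁻³ = 426.1 kN.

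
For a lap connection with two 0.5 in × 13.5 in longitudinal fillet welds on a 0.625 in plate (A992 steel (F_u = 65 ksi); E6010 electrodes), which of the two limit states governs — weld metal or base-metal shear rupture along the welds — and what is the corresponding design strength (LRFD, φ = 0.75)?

E60XX → F_EXX = 60 ksi.
t_e = 0.707 × 0.5 = 0.3535 in; L = 27 in.
Weld metal: φR_n = 0.75 × 0.6 × 60 × 0.3535 × 27 = 257.7 kips.
Base metal (shear rupture): φR_n = 0.75 × 0.6 × 65 × 0.625 × 27 = 493.6 kips.
Governing: weld metal.

φR_n ≈ 258 kips (weld metal governs)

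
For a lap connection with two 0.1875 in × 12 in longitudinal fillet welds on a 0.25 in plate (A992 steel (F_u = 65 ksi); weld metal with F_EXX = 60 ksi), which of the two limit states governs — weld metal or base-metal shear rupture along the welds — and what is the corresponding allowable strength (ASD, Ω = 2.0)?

t_e = 0.707 × 0.1875 = 0.1326 in; L = 24 in.
Weld metal: R_n/Ω = (1/2.0) × 0.6 × 60 × 0.1326 × 24 = 57.27 kips.
Base metal (shear rupture): R_n/Ω = (1/2.0) × 0.6 × 65 × 0.25 × 24 = 117 kips.
Governing: weld metal.

R_n/Ω ≈ 57.3 kips (weld metal governs)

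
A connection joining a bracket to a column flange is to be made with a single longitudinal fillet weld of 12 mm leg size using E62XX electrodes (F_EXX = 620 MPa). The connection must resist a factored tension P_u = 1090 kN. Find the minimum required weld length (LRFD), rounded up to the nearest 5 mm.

L = 465 mm

Throat t_e = 0.707 × 12 = 8.484 mm.
φr_n = 0.75 × 0.6 × 620 × 8.484 × 10⁻³ = 2.367 kN/mm.
L_req = P_u / φr_n = 1090 / 2.367 = 460.5 mm total.
Round up → use L = 465 mm.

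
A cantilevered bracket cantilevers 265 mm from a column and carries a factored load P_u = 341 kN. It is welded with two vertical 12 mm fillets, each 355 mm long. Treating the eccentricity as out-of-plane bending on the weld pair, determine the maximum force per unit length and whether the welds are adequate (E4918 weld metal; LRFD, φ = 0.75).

E49XX → F_EXX = 490 MPa.
L_w = 2 × 355 = 710 mm; section modulus (unit throat) S = 2 × L²/6 = 42010 mm².
Direct shear f_v = P/L_w = 341×10³/710 = 480.3 N/mm.
Moment M = P × e = 341×10³ × 265 = 90365000 N·mm; bending f_b = M/S = 2151 N/mm.
f_max = √(f_v² + f_b²) = √(480.3² + 2151²) = 2204 N/mm.
φr_n = 0.75 × 0.6 × 490 × (0.707 × 12) = 1871 N/mm → NOT adequate.

f_max ≈ 2200 N/mm; NOT adequate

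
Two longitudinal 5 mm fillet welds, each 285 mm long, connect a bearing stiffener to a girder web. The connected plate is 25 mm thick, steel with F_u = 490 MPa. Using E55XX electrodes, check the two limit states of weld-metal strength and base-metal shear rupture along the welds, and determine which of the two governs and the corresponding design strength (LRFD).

φR_n ≈ 499 kN (weld metal governs)

E55XX → F_EXX = 550 MPa.
t_e = 0.707 × 5 = 3.535 mm; L = 570 mm.
Weld metal: φR_n = 0.75 × 0.6 × 550 × 3.535 × 570 × 10⁻³ = 498.7 kN.
Base metal (shear rupture): φR_n = 0.75 × 0.6 × 490 × 25 × 570 × 10⁻³ = 3142 kN.
Governing: weld metal.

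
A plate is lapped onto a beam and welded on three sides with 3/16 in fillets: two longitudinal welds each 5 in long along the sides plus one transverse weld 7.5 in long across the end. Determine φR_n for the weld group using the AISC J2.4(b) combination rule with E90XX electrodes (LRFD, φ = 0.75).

E90XX → F_EXX = 90 ksi.
t_e = 0.707 × 0.1875 = 0.1326 in.
R_nwl = 0.6 × 90 × 0.1326 × 10 = 71.58 kips (longitudinal, 2 welds).
R_nwt = 0.6 × 90 × 0.1326 × 7.5 = 53.69 kips (transverse, base value).
(i) R_nwl + R_nwt = 125.3 kips; (ii) 0.85 R_nwl + 1.5 R_nwt = 141.4 kips.
R_n = max = 141.4 kips [governs: (ii)]; φR_n = 106 kips.

φR_n ≈ 106 kips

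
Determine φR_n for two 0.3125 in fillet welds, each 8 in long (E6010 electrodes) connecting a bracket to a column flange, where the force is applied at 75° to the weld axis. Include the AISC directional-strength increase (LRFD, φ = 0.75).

E60XX → F_EXX = 60 ksi.
t_e = 0.707 × 0.3125 = 0.2209 in; A_we = 0.2209 × 16 = 3.535 in².
Directional factor: 1.0 + 0.5 sin^1.5(75°) = 1.475.
F_nw = 0.6 × 60 × 1.475 = 53.09 ksi.
φR_n = 0.75 × 53.09 × 3.535 = 140.7 kips.

φR_n ≈ 141 kips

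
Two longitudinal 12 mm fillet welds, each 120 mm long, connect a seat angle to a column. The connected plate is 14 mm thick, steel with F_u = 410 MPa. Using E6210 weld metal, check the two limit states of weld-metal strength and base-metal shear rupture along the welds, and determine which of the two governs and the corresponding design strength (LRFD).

φR_n ≈ 568 kN (weld metal governs)

E62XX → F_EXX = 620 MPa.
t_e = 0.707 × 12 = 8.484 mm; L = 240 mm.
Weld metal: φR_n = 0.75 × 0.6 × 620 × 8.484 × 240 × 10⁻³ = 568.1 kN.
Base metal (shear rupture): φR_n = 0.75 × 0.6 × 410 × 14 × 240 × 10⁻³ = 619.9 kN.
Governing: weld metal.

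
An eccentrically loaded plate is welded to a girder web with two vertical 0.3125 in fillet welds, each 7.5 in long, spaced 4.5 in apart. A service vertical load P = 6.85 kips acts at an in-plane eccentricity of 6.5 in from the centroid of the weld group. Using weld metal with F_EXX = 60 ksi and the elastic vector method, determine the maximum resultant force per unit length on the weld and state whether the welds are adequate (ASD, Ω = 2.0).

f_max ≈ 1.61 kip/in; adequate

Total weld length L_w = 15 in. Treat welds as unit-width lines.
Polar moment about centroid: J = 2[d³/12 + d(b/2)²] = 2[7.5³/12 + 7.5×2.25²] = 146.2 in³.
Direct shear f_v = P/L_w = 6.85 / 15 = 0.4567 kip/in (vertical).
Torsion M = P·e = 6.85 × 6.5 = 44.525 kip·in.
Critical point at (x, y) = (2.25, 3.75) from centroid. f_tx = M·y/J = 1.142 kip/in; f_ty = M·x/J = 0.685 kip/in.
Resultant f_max = √[f_tx² + (f_v + f_ty)²] = √[1.142² + (0.4567 + 0.685)²] = 1.615 kip/in.
Capacity per unit length: r_n/Ω = (1/2.0) × 0.6 × 60 × (0.707 × 0.3125) = 3.977 kip/in.
1.615 ≤ 3.977 → adequate.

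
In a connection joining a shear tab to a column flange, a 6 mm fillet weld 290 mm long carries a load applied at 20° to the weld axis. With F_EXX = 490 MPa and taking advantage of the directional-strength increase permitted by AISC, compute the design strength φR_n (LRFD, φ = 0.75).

t_e = 0.707 × 6 = 4.242 mm; A_we = 4.242 × 290 = 1230 mm².
Directional factor: 1.0 + 0.5 sin^1.5(20°) = 1.1.
F_nw = 0.6 × 490 × 1.1 = 323.4 MPa.
φR_n = 0.75 × 323.4 × 1230 × 10⁻³ = 298.4 kN.

φR_n ≈ 298 kN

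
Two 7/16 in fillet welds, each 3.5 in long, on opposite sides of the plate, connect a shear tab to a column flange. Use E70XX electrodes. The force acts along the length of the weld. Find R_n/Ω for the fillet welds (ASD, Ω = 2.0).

R_n/Ω ≈ 45.5 kips

E70XX → F_EXX = 70 ksi.
Effective throat t_e = 0.707 × 0.4375 = 0.3093 in.
Total length L = 7 in; A_we = 0.3093 × 7 = 2.165 in².
F_nw = 0.6 F_EXX = 0.6 × 70 = 42 ksi.
R_n = 42 × 2.165 = 90.94 kips; R_n/Ω = 90.94/2.0 = 45.47 kips.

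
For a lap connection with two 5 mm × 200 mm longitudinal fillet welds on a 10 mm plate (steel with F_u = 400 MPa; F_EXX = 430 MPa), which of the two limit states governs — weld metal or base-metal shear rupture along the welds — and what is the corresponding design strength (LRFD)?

φR_n ≈ 274 kN (weld metal governs)

t_e = 0.707 × 5 = 3.535 mm; L = 400 mm.
Weld metal: φR_n = 0.75 × 0.6 × 430 × 3.535 × 400 × 10⁻³ = 273.6 kN.
Base metal (shear rupture): φR_n = 0.75 × 0.6 × 400 × 10 × 400 × 10⁻³ = 720 kN.
Governing: weld metal.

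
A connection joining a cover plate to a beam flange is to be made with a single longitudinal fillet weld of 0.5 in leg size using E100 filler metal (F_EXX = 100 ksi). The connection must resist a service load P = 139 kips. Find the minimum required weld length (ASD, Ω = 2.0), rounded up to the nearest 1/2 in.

Throat t_e = 0.707 × 0.5 = 0.3535 in.
r_n/Ω = (0.6 × 100 × 0.3535) / 2.0 = 10.6 kip/in.
L_req = P / (r_n/Ω) = 139 / 10.6 = 13.11 in total.
Round up → use L = 13.5 in.

L = 13.5 in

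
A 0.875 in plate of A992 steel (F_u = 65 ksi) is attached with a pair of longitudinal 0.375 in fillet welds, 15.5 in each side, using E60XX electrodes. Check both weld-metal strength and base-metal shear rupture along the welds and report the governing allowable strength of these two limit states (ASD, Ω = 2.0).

E60XX → F_EXX = 60 ksi.
t_e = 0.707 × 0.375 = 0.2651 in; L = 31 in.
Weld metal: R_n/Ω = (1/2.0) × 0.6 × 60 × 0.2651 × 31 = 147.9 kip.
Base metal (shear rupture): R_n/Ω = (1/2.0) × 0.6 × 65 × 0.875 × 31 = 528.9 kip.
Governing: weld metal.

R_n/Ω ≈ 148 kip (weld metal governs)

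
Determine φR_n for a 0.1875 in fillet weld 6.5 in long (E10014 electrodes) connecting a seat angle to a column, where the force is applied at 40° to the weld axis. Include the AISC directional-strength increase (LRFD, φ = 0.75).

φR_n ≈ 48.8 kip

E100XX → F_EXX = 100 ksi.
t_e = 0.707 × 0.1875 = 0.1326 in; A_we = 0.1326 × 6.5 = 0.8617 in².
Directional factor: 1.0 + 0.5 sin^1.5(40°) = 1.258.
F_nw = 0.6 × 100 × 1.258 = 75.46 ksi.
φR_n = 0.75 × 75.46 × 0.8617 = 48.77 kip.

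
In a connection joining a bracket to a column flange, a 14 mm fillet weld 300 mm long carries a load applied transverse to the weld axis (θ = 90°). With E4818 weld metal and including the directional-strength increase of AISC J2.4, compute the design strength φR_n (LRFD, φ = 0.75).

E48XX → F_EXX = 480 MPa.
t_e = 0.707 × 14 = 9.898 mm; A_we = 9.898 × 300 = 2969 mm².
Directional factor: 1.0 + 0.5 sin^1.5(90°) = 1.5.
F_nw = 0.6 × 480 × 1.5 = 432 MPa.
φR_n = 0.75 × 432 × 2969 × 10⁻³ = 962.1 kN.

φR_n ≈ 962 kN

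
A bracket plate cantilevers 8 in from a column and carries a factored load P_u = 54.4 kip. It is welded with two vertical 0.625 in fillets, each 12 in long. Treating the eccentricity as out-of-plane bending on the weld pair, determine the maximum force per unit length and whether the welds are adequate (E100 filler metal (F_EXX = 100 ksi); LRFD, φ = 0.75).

f_max ≈ 9.35 kip/in; adequate

L_w = 2 × 12 = 24 in; section modulus (unit throat) S = 2 × L²/6 = 48 in².
Direct shear f_v = P/L_w = 54.4/24 = 2.267 kip/in.
Moment M = P × e = 54.4 × 8 = 435.2 kip·in; bending f_b = M/S = 9.067 kip/in.
f_max = √(f_v² + f_b²) = √(2.267² + 9.067²) = 9.346 kip/in.
φr_n = 0.75 × 0.6 × 100 × (0.707 × 0.625) = 19.88 kip/in → adequate.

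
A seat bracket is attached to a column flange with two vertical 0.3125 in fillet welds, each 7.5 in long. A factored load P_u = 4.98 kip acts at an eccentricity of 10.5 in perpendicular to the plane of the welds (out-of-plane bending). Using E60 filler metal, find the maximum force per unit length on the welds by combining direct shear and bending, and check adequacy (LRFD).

f_max ≈ 2.81 kip/in; adequate

E60XX → F_EXX = 60 ksi.
L_w = 2 × 7.5 = 15 in; section modulus (unit throat) S = 2 × L²/6 = 18.75 in².
Direct shear f_v = P/L_w = 4.98/15 = 0.332 kip/in.
Moment M = P × e = 4.98 × 10.5 = 52.29 kip·in; bending f_b = M/S = 2.789 kip/in.
f_max = √(f_v² + f_b²) = √(0.332² + 2.789²) = 2.808 kip/in.
φr_n = 0.75 × 0.6 × 60 × (0.707 × 0.3125) = 5.965 kip/in → adequate.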